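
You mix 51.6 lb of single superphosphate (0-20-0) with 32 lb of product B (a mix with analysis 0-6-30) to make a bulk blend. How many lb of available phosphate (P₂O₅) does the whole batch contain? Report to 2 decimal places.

P₂O₅ mass = 20%×51.6 + 6%×32 = 12.24 lb.

12.24 lb P₂O₅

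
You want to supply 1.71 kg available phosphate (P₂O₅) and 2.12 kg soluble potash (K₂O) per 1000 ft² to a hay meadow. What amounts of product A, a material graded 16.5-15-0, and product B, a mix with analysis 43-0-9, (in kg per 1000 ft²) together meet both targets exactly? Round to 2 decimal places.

Per-1000 ft² balance (a = product A, b = product B):
P₂O₅: 0.15·a + 0·b = 1.71
K₂O: 0·a + 0.09·b = 2.12
Solving simultaneously: a = 11.4, b = 23.5556.

11.40 kg product A, 23.56 kg product B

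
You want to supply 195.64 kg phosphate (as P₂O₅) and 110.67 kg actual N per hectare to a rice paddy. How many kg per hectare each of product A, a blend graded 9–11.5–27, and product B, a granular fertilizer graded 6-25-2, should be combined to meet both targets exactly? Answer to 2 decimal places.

Per-hectare balance (a = product A, b = product B):
P₂O₅: 0.115·a + 0.25·b = 195.64
N: 0.09·a + 0.06·b = 110.67
From row1: a = (195.64 − 0.25·b) / 0.115.
Into row2: 0.09·(195.64 − 0.25·b)/0.115 + 0.06·b = 110.67 → b = 312.856, a = 1021.096.

1021.10 kg product A, 312.86 kg product B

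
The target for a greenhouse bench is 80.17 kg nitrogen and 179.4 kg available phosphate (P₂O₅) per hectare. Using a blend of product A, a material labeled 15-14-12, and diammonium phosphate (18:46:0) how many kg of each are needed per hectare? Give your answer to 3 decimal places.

104.708 kg product A, 358.132 kg diammonium phosphate

Let a = kg of product A, b = kg of diammonium phosphate (per hectare).
N: 0.15·a + 0.18·b = 80.17
P₂O₅: 0.14·a + 0.46·b = 179.4
From row1: a = (80.17 − 0.18·b) / 0.15.
Into row2: 0.14·(80.17 − 0.18·b)/0.15 + 0.46·b = 179.4 → b = 358.1324, a = 104.7078.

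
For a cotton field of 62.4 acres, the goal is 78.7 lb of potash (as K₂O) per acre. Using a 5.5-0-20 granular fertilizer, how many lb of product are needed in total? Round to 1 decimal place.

24554.4 lb

Product per acre = 78.7 / 20% = 393.5 lb.
Total product = 393.5 × 62.4 = 24554.4 lb.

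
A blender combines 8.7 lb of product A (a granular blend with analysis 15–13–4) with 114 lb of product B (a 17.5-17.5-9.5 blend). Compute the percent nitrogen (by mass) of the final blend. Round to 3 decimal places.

17.323% N

Total mass = 8.7 + 114 = 122.7 lb.
N mass = 15%×8.7 + 17.5%×114 = 21.255 lb.
% N = 21.255 / 122.7 = 17.3227%.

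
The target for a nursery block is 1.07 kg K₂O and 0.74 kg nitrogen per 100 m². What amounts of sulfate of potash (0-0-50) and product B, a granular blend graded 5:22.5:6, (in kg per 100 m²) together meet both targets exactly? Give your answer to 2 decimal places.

With a, b = kg per 100 m² of sulfate of potash and product B:
K₂O: 0.5·a + 0.06·b = 1.07
N: 0·a + 0.05·b = 0.74
Solving simultaneously: a = 0.364, b = 14.8.

0.36 kg sulfate of potash, 14.80 kg product B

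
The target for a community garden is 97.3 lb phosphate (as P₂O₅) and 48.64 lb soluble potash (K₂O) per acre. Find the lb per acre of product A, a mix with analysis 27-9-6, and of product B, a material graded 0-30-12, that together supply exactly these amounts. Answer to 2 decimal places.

With a, b = lb per acre of product A and product B:
P₂O₅: 0.09·a + 0.3·b = 97.3
K₂O: 0.06·a + 0.12·b = 48.64
Eliminate a: (row1) − 0.09/0.06·(row2) → 0.12·b = 24.34, so b = 202.833.
Back-substitute: a = (97.3 − 0.3·202.833) / 0.09 = 405.

405.00 lb product A, 202.83 lb product B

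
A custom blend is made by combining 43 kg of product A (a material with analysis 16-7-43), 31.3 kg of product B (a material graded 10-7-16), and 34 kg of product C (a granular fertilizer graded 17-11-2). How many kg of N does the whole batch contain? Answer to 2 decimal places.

15.79 kg N

N mass = 16%×43 + 10%×31.3 + 17%×34 = 15.79 kg.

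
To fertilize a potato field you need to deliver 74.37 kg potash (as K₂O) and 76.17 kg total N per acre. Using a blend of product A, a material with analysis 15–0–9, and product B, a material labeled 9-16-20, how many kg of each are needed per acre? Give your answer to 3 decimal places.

389.986 kg product A, 196.356 kg product B

Let a = kg of product A, b = kg of product B (per acre).
K₂O: 0.09·a + 0.2·b = 74.37
N: 0.15·a + 0.09·b = 76.17
Eliminate b: (row1) − 0.2/0.09·(row2) → -0.243333·a = -94.8967, so a = 389.9863.
Then b = (76.17 − 0.15·389.9863) / 0.09 = 196.3562.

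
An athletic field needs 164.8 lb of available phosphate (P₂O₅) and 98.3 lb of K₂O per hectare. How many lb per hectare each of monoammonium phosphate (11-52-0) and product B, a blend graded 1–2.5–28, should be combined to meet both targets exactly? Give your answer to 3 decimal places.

300.045 lb monoammonium phosphate, 351.071 lb product B

Let a = lb of monoammonium phosphate, b = lb of product B (per hectare).
P₂O₅: 0.52·a + 0.025·b = 164.8
K₂O: 0·a + 0.28·b = 98.3
Solving simultaneously: a = 300.0446, b = 351.0714.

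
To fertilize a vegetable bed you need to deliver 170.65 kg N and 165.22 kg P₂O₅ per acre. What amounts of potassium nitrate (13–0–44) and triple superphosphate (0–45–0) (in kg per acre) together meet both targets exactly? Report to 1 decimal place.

1312.7 kg potassium nitrate, 367.2 kg triple superphosphate

With a, b = kg per acre of potassium nitrate and triple superphosphate:
N: 0.13·a + 0·b = 170.65
P₂O₅: 0·a + 0.45·b = 165.22
Solving simultaneously: a = 1312.69, b = 367.156.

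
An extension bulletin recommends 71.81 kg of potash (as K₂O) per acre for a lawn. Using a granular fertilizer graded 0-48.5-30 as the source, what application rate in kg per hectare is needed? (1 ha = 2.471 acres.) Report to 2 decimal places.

591.48 kg of product per hectare

Product per acre = 71.81 / 30% = 239.367 kg.
Convert to per hectare: 239.367 × 2.471 = 591.475 kg.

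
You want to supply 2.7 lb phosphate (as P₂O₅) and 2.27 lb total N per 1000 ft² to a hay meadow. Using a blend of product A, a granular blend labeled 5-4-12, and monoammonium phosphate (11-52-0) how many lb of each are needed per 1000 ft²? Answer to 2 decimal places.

With a, b = lb per 1000 ft² of product A and monoammonium phosphate:
P₂O₅: 0.04·a + 0.52·b = 2.7
N: 0.05·a + 0.11·b = 2.27
Eliminate a: (row1) − 0.04/0.05·(row2) → 0.432·b = 0.884, so b = 2.0463.
Back-substitute: a = (2.7 − 0.52·2.0463) / 0.04 = 40.8981.

40.90 lb product A, 2.05 lb monoammonium phosphate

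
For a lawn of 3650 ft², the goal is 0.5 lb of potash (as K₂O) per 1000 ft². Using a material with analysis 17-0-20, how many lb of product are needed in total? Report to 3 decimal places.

Product per 1000 ft² = 0.5 / 20% = 2.5 lb.
Total product = 2.5 × 3650 / 1000 = 9.125 lb.

9.125 lb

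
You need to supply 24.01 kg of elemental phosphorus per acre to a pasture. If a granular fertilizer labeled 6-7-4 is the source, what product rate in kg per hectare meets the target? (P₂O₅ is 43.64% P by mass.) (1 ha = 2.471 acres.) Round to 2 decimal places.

As P₂O₅: 24.01 / 0.4364 = 55.0183 kg per acre.
Product per acre = 55.0183 / 7% = 785.976 kg.
Convert to per hectare: 785.976 × 2.471 = 1942.147 kg.

1942.15 kg of product per hectare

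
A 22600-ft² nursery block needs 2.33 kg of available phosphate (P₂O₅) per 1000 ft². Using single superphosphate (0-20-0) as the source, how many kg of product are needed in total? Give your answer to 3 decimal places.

Product per 1000 ft² = 2.33 / 20% = 11.65 kg.
Total product = 11.65 × 22600 / 1000 = 263.29 kg.

263.290 kg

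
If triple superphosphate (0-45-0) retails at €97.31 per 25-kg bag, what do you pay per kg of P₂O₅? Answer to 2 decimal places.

P₂O₅ in bag = 25 × 45% = 11.25 kg.
Cost per kg P₂O₅ = €97.31 / 11.25 = €8.6498.

€8.65 per kg P₂O₅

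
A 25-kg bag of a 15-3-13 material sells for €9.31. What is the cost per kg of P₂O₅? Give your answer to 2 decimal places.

P₂O₅ in bag = 25 × 3% = 0.75 kg.
Cost per kg P₂O₅ = €9.31 / 0.75 = €12.4133.

€12.41 per kg P₂O₅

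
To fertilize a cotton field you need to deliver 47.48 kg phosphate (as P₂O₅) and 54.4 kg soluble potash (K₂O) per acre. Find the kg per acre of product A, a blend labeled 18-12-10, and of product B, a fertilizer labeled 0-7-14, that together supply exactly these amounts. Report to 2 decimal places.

Per-acre balance (a = product A, b = product B):
P₂O₅: 0.12·a + 0.07·b = 47.48
K₂O: 0.1·a + 0.14·b = 54.4
Solving simultaneously: a = 289.714, b = 181.633.

289.71 kg product A, 181.63 kg product B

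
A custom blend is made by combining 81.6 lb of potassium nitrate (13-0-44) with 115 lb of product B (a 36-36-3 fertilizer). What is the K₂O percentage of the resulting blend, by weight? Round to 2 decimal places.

Total mass = 81.6 + 115 = 196.6 lb.
K₂O mass = 44%×81.6 + 3%×115 = 39.354 lb.
% K₂O = 39.354 / 196.6 = 20.0173%.

20.02% K₂O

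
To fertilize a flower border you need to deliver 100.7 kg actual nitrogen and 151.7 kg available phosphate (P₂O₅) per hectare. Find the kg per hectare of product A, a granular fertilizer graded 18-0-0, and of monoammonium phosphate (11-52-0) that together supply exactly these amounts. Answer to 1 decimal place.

With a, b = kg per hectare of product A and monoammonium phosphate:
N: 0.18·a + 0.11·b = 100.7
P₂O₅: 0·a + 0.52·b = 151.7
Solving simultaneously: a = 381.165, b = 291.731.

381.2 kg product A, 291.7 kg monoammonium phosphate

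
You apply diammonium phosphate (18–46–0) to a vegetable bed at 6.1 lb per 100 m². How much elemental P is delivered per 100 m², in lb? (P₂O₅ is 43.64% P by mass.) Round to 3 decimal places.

P₂O₅ per 100 m² = 6.1 × 46% = 2.806 lb.
Elemental P = 2.806 × 0.4364 = 1.22454 lb per 100 m².

1.225 lb P per hundred sq m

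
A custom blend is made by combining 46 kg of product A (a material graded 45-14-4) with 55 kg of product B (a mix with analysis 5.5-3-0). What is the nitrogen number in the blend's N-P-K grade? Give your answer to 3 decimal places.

23.490% N

Total mass = 46 + 55 = 101 kg.
N mass = 45%×46 + 5.5%×55 = 23.725 kg.
% N = 23.725 / 101 = 23.4901%.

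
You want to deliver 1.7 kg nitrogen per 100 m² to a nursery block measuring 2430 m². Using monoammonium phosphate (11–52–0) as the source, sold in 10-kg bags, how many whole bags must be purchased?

Product per 100 m² = 1.7 / 11% = 15.4545 kg.
Total product = 15.4545 × 2430 / 100 = 375.545 kg.
Bags = ⌈375.545 / 10⌉ = 38.

38 bags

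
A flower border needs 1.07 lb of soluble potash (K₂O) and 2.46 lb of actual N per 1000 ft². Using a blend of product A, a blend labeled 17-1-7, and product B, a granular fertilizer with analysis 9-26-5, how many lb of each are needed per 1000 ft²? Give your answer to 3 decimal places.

12.136 lb product A, 4.409 lb product B

Let a = lb of product A, b = lb of product B (per 1000 ft²).
K₂O: 0.07·a + 0.05·b = 1.07
N: 0.17·a + 0.09·b = 2.46
Eliminate b: (row1) − 0.05/0.09·(row2) → -0.0244444·a = -0.296667, so a = 12.1364.
Then b = (2.46 − 0.17·12.1364) / 0.09 = 4.40909.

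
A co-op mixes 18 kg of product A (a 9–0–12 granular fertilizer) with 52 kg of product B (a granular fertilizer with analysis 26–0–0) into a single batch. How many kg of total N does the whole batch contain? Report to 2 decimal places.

N mass = 9%×18 + 26%×52 = 15.14 kg.

15.14 kg N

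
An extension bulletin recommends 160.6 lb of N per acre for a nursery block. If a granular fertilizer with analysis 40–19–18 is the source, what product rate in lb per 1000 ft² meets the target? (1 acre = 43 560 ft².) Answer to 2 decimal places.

9.22 lb of product per thousand sq ft

Product per acre = 160.6 / 40% = 401.5 lb.
Convert to per 1000 ft²: 401.5 × 0.0229568 = 9.21717 lb.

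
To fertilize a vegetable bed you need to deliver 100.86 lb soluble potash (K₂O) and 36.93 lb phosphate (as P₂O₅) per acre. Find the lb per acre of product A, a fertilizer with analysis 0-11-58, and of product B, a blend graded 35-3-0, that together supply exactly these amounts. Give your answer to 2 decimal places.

Let a = lb of product A, b = lb of product B (per acre).
K₂O: 0.58·a + 0·b = 100.86
P₂O₅: 0.11·a + 0.03·b = 36.93
Eliminate a: (row1) − 0.58/0.11·(row2) → -0.158182·b = -93.8618, so b = 593.379.
Back-substitute: a = (100.86 − 0·593.379) / 0.58 = 173.897.

173.90 lb product A, 593.38 lb product B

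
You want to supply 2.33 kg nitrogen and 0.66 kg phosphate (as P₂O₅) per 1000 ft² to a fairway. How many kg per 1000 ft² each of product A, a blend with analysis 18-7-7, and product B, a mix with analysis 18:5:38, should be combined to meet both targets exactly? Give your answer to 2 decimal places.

0.64 kg product A, 12.31 kg product B

With a, b = kg per 1000 ft² of product A and product B:
N: 0.18·a + 0.18·b = 2.33
P₂O₅: 0.07·a + 0.05·b = 0.66
Eliminate a: (row1) − 0.18/0.07·(row2) → 0.0514286·b = 0.632857, so b = 12.3056.
Back-substitute: a = (2.33 − 0.18·12.3056) / 0.18 = 0.638889.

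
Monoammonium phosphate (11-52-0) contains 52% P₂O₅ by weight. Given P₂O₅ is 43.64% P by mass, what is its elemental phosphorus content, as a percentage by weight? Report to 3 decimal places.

22.693% P

%P = 52 × 0.4364 = 22.6928%.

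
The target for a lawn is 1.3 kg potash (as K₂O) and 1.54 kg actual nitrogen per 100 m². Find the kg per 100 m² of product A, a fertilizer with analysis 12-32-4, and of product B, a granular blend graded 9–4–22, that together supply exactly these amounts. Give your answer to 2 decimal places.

Per-100 m² balance (a = product A, b = product B):
K₂O: 0.04·a + 0.22·b = 1.3
N: 0.12·a + 0.09·b = 1.54
From row1: a = (1.3 − 0.22·b) / 0.04.
Into row2: 0.12·(1.3 − 0.22·b)/0.04 + 0.09·b = 1.54 → b = 4.14035, a = 9.72807.

9.73 kg product A, 4.14 kg product B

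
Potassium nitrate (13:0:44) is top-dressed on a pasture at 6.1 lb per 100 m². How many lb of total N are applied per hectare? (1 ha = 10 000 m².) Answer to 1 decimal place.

79.3 lb N per hectare

nitrogen per 100 m² = 6.1 × 13% = 0.793 lb.
Convert to per hectare: 0.793 × 100 = 79.3 lb.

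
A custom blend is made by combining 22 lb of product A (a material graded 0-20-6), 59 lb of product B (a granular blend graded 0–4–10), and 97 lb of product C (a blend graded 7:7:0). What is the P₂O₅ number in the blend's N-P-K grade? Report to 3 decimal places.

Total mass = 22 + 59 + 97 = 178 lb.
P₂O₅ mass = 20%×22 + 4%×59 + 7%×97 = 13.55 lb.
% P₂O₅ = 13.55 / 178 = 7.61236%.

7.612% P₂O₅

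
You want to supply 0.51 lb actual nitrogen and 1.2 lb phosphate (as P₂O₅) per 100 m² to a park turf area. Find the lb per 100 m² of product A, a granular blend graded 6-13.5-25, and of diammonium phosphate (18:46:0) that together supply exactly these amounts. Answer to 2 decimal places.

5.64 lb product A, 0.95 lb diammonium phosphate

Let a = lb of product A, b = lb of diammonium phosphate (per 100 m²).
N: 0.06·a + 0.18·b = 0.51
P₂O₅: 0.135·a + 0.46·b = 1.2
Eliminate b: (row1) − 0.18/0.46·(row2) → 0.00717391·a = 0.0404348, so a = 5.63636.
Then b = (1.2 − 0.135·5.63636) / 0.46 = 0.954545.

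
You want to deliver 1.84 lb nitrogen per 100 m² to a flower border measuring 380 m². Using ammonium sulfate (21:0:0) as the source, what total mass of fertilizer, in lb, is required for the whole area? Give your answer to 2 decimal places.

Product per 100 m² = 1.84 / 21% = 8.7619 lb.
Total product = 8.7619 × 380 / 100 = 33.2952 lb.

33.30 lb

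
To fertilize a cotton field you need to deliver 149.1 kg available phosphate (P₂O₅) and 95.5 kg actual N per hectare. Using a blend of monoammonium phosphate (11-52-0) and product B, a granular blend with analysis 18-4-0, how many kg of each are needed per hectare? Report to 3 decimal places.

With a, b = kg per hectare of monoammonium phosphate and product B:
P₂O₅: 0.52·a + 0.04·b = 149.1
N: 0.11·a + 0.18·b = 95.5
Eliminate b: (row1) − 0.04/0.18·(row2) → 0.495556·a = 127.878, so a = 258.0493.
Then b = (95.5 − 0.11·258.0493) / 0.18 = 372.8587.

258.049 kg monoammonium phosphate, 372.859 kg product B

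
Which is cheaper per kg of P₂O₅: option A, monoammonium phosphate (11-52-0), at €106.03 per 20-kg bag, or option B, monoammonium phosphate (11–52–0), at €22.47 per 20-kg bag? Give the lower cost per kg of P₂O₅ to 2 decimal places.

option A: P₂O₅ per bag = 20 × 52% = 10.4 kg; cost = 106.03 / 10.4 = €10.1952/kg P₂O₅.
option B: P₂O₅ per bag = 20 × 52% = 10.4 kg; cost = 22.47 / 10.4 = €2.1606/kg P₂O₅.
option B is cheaper.

€2.16 per kg P₂O₅ (option B)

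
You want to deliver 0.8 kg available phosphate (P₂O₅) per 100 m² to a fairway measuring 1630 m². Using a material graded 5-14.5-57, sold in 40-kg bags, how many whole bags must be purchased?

Product per 100 m² = 0.8 / 14.5% = 5.51724 kg.
Total product = 5.51724 × 1630 / 100 = 89.931 kg.
Bags = ⌈89.931 / 40⌉ = 3.

3 bags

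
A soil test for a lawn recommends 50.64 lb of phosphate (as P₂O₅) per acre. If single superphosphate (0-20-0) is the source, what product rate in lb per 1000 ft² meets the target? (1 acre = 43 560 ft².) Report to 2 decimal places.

Product per acre = 50.64 / 20% = 253.2 lb.
Convert to per 1000 ft²: 253.2 × 0.0229568 = 5.81267 lb.

5.81 lb of product per thousand sq ft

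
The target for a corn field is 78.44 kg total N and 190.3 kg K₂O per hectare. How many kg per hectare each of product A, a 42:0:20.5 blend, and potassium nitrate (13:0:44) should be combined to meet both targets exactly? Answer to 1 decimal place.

Per-hectare balance (a = product A, b = potassium nitrate):
N: 0.42·a + 0.13·b = 78.44
K₂O: 0.205·a + 0.44·b = 190.3
From row1: a = (78.44 − 0.13·b) / 0.42.
Into row2: 0.205·(78.44 − 0.13·b)/0.42 + 0.44·b = 190.3 → b = 403.704, a = 61.8059.

61.8 kg product A, 403.7 kg potassium nitrate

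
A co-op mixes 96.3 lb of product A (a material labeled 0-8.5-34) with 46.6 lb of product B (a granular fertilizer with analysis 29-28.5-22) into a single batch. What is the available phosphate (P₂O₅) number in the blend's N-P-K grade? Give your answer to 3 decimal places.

Total mass = 96.3 + 46.6 = 142.9 lb.
P₂O₅ mass = 8.5%×96.3 + 28.5%×46.6 = 21.4665 lb.
% P₂O₅ = 21.4665 / 142.9 = 15.02204%.

15.022% P₂O₅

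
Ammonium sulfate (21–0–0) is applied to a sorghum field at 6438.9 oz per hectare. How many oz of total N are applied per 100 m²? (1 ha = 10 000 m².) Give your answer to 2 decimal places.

13.52 oz N per hundred sq m

nitrogen per hectare = 6438.9 × 21% = 1352.17 oz.
Convert to per 100 m²: 1352.17 × 0.01 = 13.5217 oz.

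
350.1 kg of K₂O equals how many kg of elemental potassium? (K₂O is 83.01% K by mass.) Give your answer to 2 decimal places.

K = 350.1 × 0.8301 = 290.618 kg.

290.62 kg K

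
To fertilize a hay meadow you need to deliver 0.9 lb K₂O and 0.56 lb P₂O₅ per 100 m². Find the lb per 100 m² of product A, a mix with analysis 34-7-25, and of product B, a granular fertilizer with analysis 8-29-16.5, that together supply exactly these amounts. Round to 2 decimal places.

2.77 lb product A, 1.26 lb product B

Per-100 m² balance (a = product A, b = product B):
K₂O: 0.25·a + 0.165·b = 0.9
P₂O₅: 0.07·a + 0.29·b = 0.56
Eliminate a: (row1) − 0.25/0.07·(row2) → -0.870714·b = -1.1, so b = 1.26333.
Back-substitute: a = (0.9 − 0.165·1.26333) / 0.25 = 2.7662.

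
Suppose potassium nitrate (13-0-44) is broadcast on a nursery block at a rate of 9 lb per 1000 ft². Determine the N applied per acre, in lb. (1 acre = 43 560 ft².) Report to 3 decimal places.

nitrogen per 1000 ft² = 9 × 13% = 1.17 lb.
Convert to per acre: 1.17 × 43.56 = 50.9652 lb.

50.965 lb N per acre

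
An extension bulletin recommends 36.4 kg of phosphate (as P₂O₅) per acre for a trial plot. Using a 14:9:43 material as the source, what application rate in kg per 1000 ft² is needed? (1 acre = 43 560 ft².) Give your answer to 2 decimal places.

Product per acre = 36.4 / 9% = 404.444 kg.
Convert to per 1000 ft²: 404.444 × 0.0229568 = 9.28477 kg.

9.28 kg of product per thousand sq ft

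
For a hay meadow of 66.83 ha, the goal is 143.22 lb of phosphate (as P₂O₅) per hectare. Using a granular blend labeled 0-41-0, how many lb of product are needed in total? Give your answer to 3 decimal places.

23344.860 lb

Product per hectare = 143.22 / 41% = 349.317 lb.
Total product = 349.317 × 66.83 = 23344.86 lb.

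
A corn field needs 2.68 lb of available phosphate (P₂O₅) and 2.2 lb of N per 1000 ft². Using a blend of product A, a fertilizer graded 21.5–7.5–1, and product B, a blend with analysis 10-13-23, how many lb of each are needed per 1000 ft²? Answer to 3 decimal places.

0.880 lb product A, 20.108 lb product B

Per-1000 ft² balance (a = product A, b = product B):
P₂O₅: 0.075·a + 0.13·b = 2.68
N: 0.215·a + 0.1·b = 2.2
Eliminate a: (row1) − 0.075/0.215·(row2) → 0.0951163·b = 1.91256, so b = 20.1076.
Back-substitute: a = (2.68 − 0.13·20.1076) / 0.075 = 0.880196.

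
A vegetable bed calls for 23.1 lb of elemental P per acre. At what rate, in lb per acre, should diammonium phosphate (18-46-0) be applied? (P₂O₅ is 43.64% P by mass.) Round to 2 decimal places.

115.07 lb of product per acre

As P₂O₅: 23.1 / 0.4364 = 52.9331 lb per acre.
Product per acre = 52.9331 / 46% = 115.072 lb.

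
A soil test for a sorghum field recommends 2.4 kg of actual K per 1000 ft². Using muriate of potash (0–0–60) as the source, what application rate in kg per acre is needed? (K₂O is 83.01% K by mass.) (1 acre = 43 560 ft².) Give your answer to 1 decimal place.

As K₂O: 2.4 / 0.8301 = 2.89122 kg per 1000 ft².
Product per 1000 ft² = 2.89122 / 60% = 4.8187 kg.
Convert to per acre: 4.8187 × 43.56 = 209.902 kg.

209.9 kg of product per acre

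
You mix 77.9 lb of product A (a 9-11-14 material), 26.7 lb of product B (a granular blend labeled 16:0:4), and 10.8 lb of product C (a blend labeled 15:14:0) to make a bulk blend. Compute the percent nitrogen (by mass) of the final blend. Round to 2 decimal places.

Total mass = 77.9 + 26.7 + 10.8 = 115.4 lb.
N mass = 9%×77.9 + 16%×26.7 + 15%×10.8 = 12.903 lb.
% N = 12.903 / 115.4 = 11.1811%.

11.18% N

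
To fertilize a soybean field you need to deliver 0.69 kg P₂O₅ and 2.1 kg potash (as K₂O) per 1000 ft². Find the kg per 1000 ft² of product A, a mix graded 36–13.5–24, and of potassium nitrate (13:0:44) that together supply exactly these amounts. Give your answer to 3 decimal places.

5.111 kg product A, 1.985 kg potassium nitrate

Let a = kg of product A, b = kg of potassium nitrate (per 1000 ft²).
P₂O₅: 0.135·a + 0·b = 0.69
K₂O: 0.24·a + 0.44·b = 2.1
From row1: a = (0.69 − 0·b) / 0.135.
Into row2: 0.24·(0.69 − 0·b)/0.135 + 0.44·b = 2.1 → b = 1.98485, a = 5.11111.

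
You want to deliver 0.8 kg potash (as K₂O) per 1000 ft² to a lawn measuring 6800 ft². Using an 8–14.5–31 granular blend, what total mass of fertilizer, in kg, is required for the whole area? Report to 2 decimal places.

Product per 1000 ft² = 0.8 / 31% = 2.58065 kg.
Total product = 2.58065 × 6800 / 1000 = 17.5484 kg.

17.55 kg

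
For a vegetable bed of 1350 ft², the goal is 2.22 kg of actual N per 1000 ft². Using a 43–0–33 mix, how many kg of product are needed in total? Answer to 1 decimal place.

7.0 kg

Product per 1000 ft² = 2.22 / 43% = 5.16279 kg.
Total product = 5.16279 × 1350 / 1000 = 6.96977 kg.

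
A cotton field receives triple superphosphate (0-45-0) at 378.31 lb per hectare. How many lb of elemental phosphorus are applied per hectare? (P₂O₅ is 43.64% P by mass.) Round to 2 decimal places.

P₂O₅ per hectare = 378.31 × 45% = 170.24 lb.
Elemental P = 170.24 × 0.4364 = 74.2925 lb per hectare.

74.29 lb P per hectare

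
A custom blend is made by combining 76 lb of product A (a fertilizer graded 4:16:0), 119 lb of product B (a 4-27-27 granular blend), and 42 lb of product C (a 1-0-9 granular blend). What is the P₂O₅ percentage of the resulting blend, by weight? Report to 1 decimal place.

Total mass = 76 + 119 + 42 = 237 lb.
P₂O₅ mass = 16%×76 + 27%×119 + 0%×42 = 44.29 lb.
% P₂O₅ = 44.29 / 237 = 18.6878%.

18.7% P₂O₅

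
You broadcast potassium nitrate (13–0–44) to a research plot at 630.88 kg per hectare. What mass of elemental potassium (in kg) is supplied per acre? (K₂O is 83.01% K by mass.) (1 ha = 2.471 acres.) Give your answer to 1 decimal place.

K₂O per hectare = 630.88 × 44% = 277.587 kg.
Elemental K = 277.587 × 0.8301 = 230.425 kg per hectare.
Convert to per acre: 230.425 × 0.404694 = 93.2518 kg.

93.3 kg K per acre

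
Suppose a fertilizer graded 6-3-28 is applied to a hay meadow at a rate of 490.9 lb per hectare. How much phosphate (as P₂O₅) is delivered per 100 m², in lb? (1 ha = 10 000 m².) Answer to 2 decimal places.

P₂O₅ per hectare = 490.9 × 3% = 14.727 lb.
Convert to per 100 m²: 14.727 × 0.01 = 0.14727 lb.

0.15 lb P₂O₅ per hundred sq m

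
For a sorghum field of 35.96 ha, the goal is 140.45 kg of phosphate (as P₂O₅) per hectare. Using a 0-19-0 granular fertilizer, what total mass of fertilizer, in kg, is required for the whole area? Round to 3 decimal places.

26582.011 kg

Product per hectare = 140.45 / 19% = 739.211 kg.
Total product = 739.211 × 35.96 = 26582.0105 kg.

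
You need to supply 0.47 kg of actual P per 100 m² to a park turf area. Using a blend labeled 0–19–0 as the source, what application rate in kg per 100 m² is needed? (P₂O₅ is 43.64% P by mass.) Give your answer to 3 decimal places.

As P₂O₅: 0.47 / 0.4364 = 1.07699 kg per 100 m².
Product per 100 m² = 1.07699 / 19% = 5.66839 kg.

5.668 kg of product per hundred sq m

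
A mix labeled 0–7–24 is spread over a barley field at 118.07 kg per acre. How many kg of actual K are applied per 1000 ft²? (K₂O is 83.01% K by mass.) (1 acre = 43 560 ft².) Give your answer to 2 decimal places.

K₂O per acre = 118.07 × 24% = 28.3368 kg.
Elemental K = 28.3368 × 0.8301 = 23.5224 kg per acre.
Convert to per 1000 ft²: 23.5224 × 0.0229568 = 0.539999 kg.

0.54 kg K per thousand sq ft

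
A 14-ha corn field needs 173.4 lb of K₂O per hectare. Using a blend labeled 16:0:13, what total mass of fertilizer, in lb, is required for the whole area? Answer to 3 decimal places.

Product per hectare = 173.4 / 13% = 1333.85 lb.
Total product = 1333.85 × 14 = 18673.8462 lb.

18673.846 lb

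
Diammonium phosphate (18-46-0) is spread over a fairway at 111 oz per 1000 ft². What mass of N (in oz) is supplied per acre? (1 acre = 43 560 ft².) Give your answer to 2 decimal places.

nitrogen per 1000 ft² = 111 × 18% = 19.98 oz.
Convert to per acre: 19.98 × 43.56 = 870.329 oz.

870.33 oz N per acre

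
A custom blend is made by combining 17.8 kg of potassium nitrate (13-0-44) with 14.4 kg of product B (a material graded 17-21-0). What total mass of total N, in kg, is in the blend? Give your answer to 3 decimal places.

4.762 kg N

N mass = 13%×17.8 + 17%×14.4 = 4.762 kg.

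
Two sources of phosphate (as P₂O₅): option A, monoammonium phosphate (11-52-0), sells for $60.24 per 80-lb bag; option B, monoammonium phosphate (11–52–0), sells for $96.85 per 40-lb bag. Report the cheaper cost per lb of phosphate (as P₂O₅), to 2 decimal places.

$1.45 per lb P₂O₅ (option A)

option A: P₂O₅ per bag = 80 × 52% = 41.6 lb; cost = 60.24 / 41.6 = $1.4481/lb P₂O₅.
option B: P₂O₅ per bag = 40 × 52% = 20.8 lb; cost = 96.85 / 20.8 = $4.6562/lb P₂O₅.
option A is cheaper.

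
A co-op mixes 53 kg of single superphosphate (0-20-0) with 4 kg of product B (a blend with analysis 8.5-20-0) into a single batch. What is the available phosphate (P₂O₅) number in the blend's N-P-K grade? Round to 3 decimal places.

20.000% P₂O₅

Total mass = 53 + 4 = 57 kg.
P₂O₅ mass = 20%×53 + 20%×4 = 11.4 kg.
% P₂O₅ = 11.4 / 57 = 20%.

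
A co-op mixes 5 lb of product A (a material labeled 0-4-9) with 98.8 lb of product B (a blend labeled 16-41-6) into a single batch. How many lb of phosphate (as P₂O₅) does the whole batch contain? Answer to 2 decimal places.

40.71 lb P₂O₅

P₂O₅ mass = 4%×5 + 41%×98.8 = 40.708 lb.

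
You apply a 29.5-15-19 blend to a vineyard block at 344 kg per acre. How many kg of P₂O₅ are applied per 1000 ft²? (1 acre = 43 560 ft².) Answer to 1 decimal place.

P₂O₅ per acre = 344 × 15% = 51.6 kg.
Convert to per 1000 ft²: 51.6 × 0.0229568 = 1.18457 kg.

1.2 kg P₂O₅ per thousand sq ft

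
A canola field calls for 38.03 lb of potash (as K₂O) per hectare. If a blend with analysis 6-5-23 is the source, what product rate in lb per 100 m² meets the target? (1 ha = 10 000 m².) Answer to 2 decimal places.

Product per hectare = 38.03 / 23% = 165.348 lb.
Convert to per 100 m²: 165.348 × 0.01 = 1.65348 lb.

1.65 lb of product per hundred sq m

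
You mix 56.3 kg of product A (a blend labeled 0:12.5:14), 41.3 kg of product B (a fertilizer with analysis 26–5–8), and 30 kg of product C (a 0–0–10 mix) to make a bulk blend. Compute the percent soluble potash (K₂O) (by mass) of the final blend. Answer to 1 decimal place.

Total mass = 56.3 + 41.3 + 30 = 127.6 kg.
K₂O mass = 14%×56.3 + 8%×41.3 + 10%×30 = 14.186 kg.
% K₂O = 14.186 / 127.6 = 11.1176%.

11.1% K₂O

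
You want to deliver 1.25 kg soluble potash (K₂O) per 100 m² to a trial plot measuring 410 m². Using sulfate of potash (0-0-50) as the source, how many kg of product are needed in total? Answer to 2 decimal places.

Product per 100 m² = 1.25 / 50% = 2.5 kg.
Total product = 2.5 × 410 / 100 = 10.25 kg.

10.25 kg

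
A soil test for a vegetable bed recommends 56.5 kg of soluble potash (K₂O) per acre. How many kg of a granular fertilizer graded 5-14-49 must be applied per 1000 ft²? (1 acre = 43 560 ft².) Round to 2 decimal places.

2.65 kg of product per thousand sq ft

Product per acre = 56.5 / 49% = 115.306 kg.
Convert to per 1000 ft²: 115.306 × 0.0229568 = 2.64706 kg.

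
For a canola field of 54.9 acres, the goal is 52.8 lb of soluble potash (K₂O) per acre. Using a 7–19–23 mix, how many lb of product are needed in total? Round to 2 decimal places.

Product per acre = 52.8 / 23% = 229.565 lb.
Total product = 229.565 × 54.9 = 12603.1304 lb.

12603.13 lb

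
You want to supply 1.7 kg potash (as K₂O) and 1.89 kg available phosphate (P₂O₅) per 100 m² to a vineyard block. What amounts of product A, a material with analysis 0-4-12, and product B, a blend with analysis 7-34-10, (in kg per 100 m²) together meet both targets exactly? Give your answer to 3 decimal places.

10.571 kg product A, 4.315 kg product B

Let a = kg of product A, b = kg of product B (per 100 m²).
K₂O: 0.12·a + 0.1·b = 1.7
P₂O₅: 0.04·a + 0.34·b = 1.89
Solving simultaneously: a = 10.5707, b = 4.31522.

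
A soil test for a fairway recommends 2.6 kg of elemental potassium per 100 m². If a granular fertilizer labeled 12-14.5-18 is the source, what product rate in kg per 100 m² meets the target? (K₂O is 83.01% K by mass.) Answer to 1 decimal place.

As K₂O: 2.6 / 0.8301 = 3.13215 kg per 100 m².
Product per 100 m² = 3.13215 / 18% = 17.4008 kg.

17.4 kg of product per hundred sq m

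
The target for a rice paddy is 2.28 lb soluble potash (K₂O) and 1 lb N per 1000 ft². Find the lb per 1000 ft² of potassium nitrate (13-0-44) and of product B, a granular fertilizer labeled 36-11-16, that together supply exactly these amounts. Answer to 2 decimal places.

4.80 lb potassium nitrate, 1.04 lb product B

Per-1000 ft² balance (a = potassium nitrate, b = product B):
K₂O: 0.44·a + 0.16·b = 2.28
N: 0.13·a + 0.36·b = 1
Eliminate b: (row1) − 0.16/0.36·(row2) → 0.382222·a = 1.83556, so a = 4.80233.
Then b = (1 − 0.13·4.80233) / 0.36 = 1.0436.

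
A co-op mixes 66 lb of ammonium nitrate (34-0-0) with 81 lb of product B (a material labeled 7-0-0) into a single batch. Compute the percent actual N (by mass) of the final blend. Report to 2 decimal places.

19.12% N

Total mass = 66 + 81 = 147 lb.
N mass = 34%×66 + 7%×81 = 28.11 lb.
% N = 28.11 / 147 = 19.1224%.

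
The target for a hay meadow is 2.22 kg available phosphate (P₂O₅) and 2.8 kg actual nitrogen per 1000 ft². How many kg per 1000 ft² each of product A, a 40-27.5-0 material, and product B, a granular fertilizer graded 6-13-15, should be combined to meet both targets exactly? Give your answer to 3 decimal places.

6.501 kg product A, 3.324 kg product B

With a, b = kg per 1000 ft² of product A and product B:
P₂O₅: 0.275·a + 0.13·b = 2.22
N: 0.4·a + 0.06·b = 2.8
Eliminate b: (row1) − 0.13/0.06·(row2) → -0.591667·a = -3.84667, so a = 6.50141.
Then b = (2.8 − 0.4·6.50141) / 0.06 = 3.32394.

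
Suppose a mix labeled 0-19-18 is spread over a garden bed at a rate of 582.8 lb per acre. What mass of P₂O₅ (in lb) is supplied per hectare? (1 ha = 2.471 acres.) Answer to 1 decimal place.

273.6 lb P₂O₅ per hectare

P₂O₅ per acre = 582.8 × 19% = 110.732 lb.
Convert to per hectare: 110.732 × 2.471 = 273.619 lb.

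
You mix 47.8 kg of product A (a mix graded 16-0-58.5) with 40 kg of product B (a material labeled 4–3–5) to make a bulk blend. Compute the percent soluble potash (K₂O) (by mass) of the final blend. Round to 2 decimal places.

34.13% K₂O

Total mass = 47.8 + 40 = 87.8 kg.
K₂O mass = 58.5%×47.8 + 5%×40 = 29.963 kg.
% K₂O = 29.963 / 87.8 = 34.1264%.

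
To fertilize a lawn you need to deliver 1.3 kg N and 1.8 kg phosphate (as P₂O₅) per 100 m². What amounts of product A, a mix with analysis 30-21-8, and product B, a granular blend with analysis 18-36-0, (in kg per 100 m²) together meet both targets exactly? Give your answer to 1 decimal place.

2.1 kg product A, 3.8 kg product B

Per-100 m² balance (a = product A, b = product B):
N: 0.3·a + 0.18·b = 1.3
P₂O₅: 0.21·a + 0.36·b = 1.8
Eliminate a: (row1) − 0.3/0.21·(row2) → -0.334286·b = -1.27143, so b = 3.80342.
Back-substitute: a = (1.3 − 0.18·3.80342) / 0.3 = 2.05128.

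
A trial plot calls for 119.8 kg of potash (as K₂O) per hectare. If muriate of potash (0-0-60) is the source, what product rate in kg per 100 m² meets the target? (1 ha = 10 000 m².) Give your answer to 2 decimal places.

2.00 kg of product per hundred sq m

Product per hectare = 119.8 / 60% = 199.667 kg.
Convert to per 100 m²: 199.667 × 0.01 = 1.99667 kg.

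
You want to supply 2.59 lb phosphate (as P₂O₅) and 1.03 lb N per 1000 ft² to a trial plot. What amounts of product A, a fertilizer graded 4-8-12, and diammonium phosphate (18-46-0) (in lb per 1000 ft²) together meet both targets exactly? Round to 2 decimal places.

Per-1000 ft² balance (a = product A, b = diammonium phosphate):
P₂O₅: 0.08·a + 0.46·b = 2.59
N: 0.04·a + 0.18·b = 1.03
Eliminate b: (row1) − 0.46/0.18·(row2) → -0.0222222·a = -0.0422222, so a = 1.9.
Then b = (1.03 − 0.04·1.9) / 0.18 = 5.3.

1.90 lb product A, 5.30 lb diammonium phosphate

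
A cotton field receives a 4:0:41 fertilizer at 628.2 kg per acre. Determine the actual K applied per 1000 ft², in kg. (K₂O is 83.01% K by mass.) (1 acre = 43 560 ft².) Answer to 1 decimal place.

K₂O per acre = 628.2 × 41% = 257.562 kg.
Elemental K = 257.562 × 0.8301 = 213.802 kg per acre.
Convert to per 1000 ft²: 213.802 × 0.0229568 = 4.90822 kg.

4.9 kg K per thousand sq ft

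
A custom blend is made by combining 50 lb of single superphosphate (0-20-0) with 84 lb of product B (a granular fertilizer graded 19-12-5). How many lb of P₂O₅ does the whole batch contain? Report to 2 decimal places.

20.08 lb P₂O₅

P₂O₅ mass = 20%×50 + 12%×84 = 20.08 lb.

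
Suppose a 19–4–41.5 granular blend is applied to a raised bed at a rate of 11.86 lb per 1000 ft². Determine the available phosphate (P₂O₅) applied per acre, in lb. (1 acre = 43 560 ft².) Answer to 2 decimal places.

P₂O₅ per 1000 ft² = 11.86 × 4% = 0.4744 lb.
Convert to per acre: 0.4744 × 43.56 = 20.6649 lb.

20.66 lb P₂O₅ per acre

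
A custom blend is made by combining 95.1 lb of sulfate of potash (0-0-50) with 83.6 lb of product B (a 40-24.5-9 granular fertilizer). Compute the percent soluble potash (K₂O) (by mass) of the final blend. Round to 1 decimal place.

30.8% K₂O

Total mass = 95.1 + 83.6 = 178.7 lb.
K₂O mass = 50%×95.1 + 9%×83.6 = 55.074 lb.
% K₂O = 55.074 / 178.7 = 30.8193%.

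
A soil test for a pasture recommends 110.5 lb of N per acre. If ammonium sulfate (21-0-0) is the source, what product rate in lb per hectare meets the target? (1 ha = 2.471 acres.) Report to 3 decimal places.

1300.217 lb of product per hectare

Product per acre = 110.5 / 21% = 526.19 lb.
Convert to per hectare: 526.19 × 2.471 = 1300.2167 lb.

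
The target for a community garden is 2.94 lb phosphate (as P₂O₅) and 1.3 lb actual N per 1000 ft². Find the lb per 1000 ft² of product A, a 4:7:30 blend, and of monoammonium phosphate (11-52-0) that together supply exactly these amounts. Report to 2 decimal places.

With a, b = lb per 1000 ft² of product A and monoammonium phosphate:
P₂O₅: 0.07·a + 0.52·b = 2.94
N: 0.04·a + 0.11·b = 1.3
From row1: a = (2.94 − 0.52·b) / 0.07.
Into row2: 0.04·(2.94 − 0.52·b)/0.07 + 0.11·b = 1.3 → b = 2.03053, a = 26.916.

26.92 lb product A, 2.03 lb monoammonium phosphate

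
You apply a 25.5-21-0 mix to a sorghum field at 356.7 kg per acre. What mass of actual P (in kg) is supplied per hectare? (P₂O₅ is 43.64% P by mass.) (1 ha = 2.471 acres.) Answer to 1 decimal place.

80.8 kg P per hectare

P₂O₅ per acre = 356.7 × 21% = 74.907 kg.
Elemental P = 74.907 × 0.4364 = 32.6894 kg per acre.
Convert to per hectare: 32.6894 × 2.471 = 80.7755 kg.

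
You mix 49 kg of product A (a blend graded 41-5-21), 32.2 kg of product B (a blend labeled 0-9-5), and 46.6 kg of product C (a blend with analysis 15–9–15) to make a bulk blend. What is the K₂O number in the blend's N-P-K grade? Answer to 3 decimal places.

14.781% K₂O

Total mass = 49 + 32.2 + 46.6 = 127.8 kg.
K₂O mass = 21%×49 + 5%×32.2 + 15%×46.6 = 18.89 kg.
% K₂O = 18.89 / 127.8 = 14.7809%.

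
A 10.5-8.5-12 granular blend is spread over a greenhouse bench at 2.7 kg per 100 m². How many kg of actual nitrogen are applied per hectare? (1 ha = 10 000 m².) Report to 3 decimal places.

28.350 kg N per hectare

nitrogen per 100 m² = 2.7 × 10.5% = 0.2835 kg.
Convert to per hectare: 0.2835 × 100 = 28.35 kg.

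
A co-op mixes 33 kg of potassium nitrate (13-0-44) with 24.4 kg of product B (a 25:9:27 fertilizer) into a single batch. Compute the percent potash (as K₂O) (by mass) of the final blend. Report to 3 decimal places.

36.774% K₂O

Total mass = 33 + 24.4 = 57.4 kg.
K₂O mass = 44%×33 + 27%×24.4 = 21.108 kg.
% K₂O = 21.108 / 57.4 = 36.7735%.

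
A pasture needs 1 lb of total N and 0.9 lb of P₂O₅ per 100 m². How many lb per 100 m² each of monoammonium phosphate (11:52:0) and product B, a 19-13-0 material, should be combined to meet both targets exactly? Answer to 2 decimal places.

0.49 lb monoammonium phosphate, 4.98 lb product B

Let a = lb of monoammonium phosphate, b = lb of product B (per 100 m²).
N: 0.11·a + 0.19·b = 1
P₂O₅: 0.52·a + 0.13·b = 0.9
Eliminate b: (row1) − 0.19/0.13·(row2) → -0.65·a = -0.315385, so a = 0.485207.
Then b = (0.9 − 0.52·0.485207) / 0.13 = 4.98225.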